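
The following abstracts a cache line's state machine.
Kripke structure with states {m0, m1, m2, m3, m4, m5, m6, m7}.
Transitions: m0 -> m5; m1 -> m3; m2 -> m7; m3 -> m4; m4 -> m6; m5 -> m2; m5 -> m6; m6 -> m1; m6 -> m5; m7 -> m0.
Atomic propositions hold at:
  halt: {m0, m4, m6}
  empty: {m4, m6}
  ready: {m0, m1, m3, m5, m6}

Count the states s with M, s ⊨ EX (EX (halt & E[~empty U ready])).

Sat(~empty) = {m0, m1, m2, m3, m5, m7}
E[~empty U ready]: least fixpoint, start Z0 = Sat(ready) = {m0, m1, m3, m5, m6}, add states in Sat(~empty) with some successor in Z. Z1 = {m0, m1, m3, m5, m6, m7}; Z2 = {m0, m1, m2, m3, m5, m6, m7}; fixed.
Sat(E[~empty U ready]) = {m0, m1, m2, m3, m5, m6, m7}
Sat(halt & E[~empty U ready]) = {m0, m6}
Sat(EX (halt & E[~empty U ready])) = {s : some successor in {m0, m6}} = {m4, m5, m7}
Sat(EX (EX (halt & E[~empty U ready]))) = {s : some successor in {m4, m5, m7}} = {m0, m2, m3, m6}
|Sat(EX (EX (halt & E[~empty U ready])))| = |{m0, m2, m3, m6}| = 4.

4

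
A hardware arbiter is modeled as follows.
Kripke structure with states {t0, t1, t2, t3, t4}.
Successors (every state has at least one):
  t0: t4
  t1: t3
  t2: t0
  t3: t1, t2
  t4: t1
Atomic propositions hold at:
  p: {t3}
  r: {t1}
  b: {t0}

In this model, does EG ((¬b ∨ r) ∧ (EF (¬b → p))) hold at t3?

Sat(¬b) = {t1, t2, t3, t4}
Sat(¬b ∨ r) = {t1, t2, t3, t4}
Sat(¬b → p) = {t0, t3}
EF (¬b → p): least fixpoint, start Z0 = {t0, t3}, add states with some successor in Z. Z1 = {t0, t1, t2, t3}; Z2 = {t0, t1, t2, t3, t4}; fixed.
Sat(EF (¬b → p)) = {t0, t1, t2, t3, t4}
Sat((¬b ∨ r) ∧ (EF (¬b → p))) = {t1, t2, t3, t4}
EG ((¬b ∨ r) ∧ (EF (¬b → p))): greatest fixpoint, start Z0 = {t1, t2, t3, t4}, keep only states in Sat with some successor in Z. Z1 = {t1, t3, t4}; fixed.
Sat(EG ((¬b ∨ r) ∧ (EF (¬b → p)))) = {t1, t3, t4}
t3 ∈ Sat(EG ((¬b ∨ r) ∧ (EF (¬b → p)))) = {t1, t3, t4}, so the formula holds at t3.

Yes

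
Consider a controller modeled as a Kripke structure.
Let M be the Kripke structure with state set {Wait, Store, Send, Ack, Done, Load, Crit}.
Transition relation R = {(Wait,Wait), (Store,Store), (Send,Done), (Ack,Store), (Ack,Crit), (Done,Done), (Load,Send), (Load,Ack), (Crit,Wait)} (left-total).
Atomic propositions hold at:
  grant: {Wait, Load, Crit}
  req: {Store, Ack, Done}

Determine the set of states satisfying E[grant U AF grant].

{Wait, Load, Crit}

AF grant: least fixpoint, start Z0 = {Wait, Load, Crit}, add states with every successor in Z. Already a fixed point.
Sat(AF grant) = {Wait, Load, Crit}
E[grant U AF grant]: least fixpoint, start Z0 = Sat(AF grant) = {Wait, Load, Crit}, add states in Sat(grant) with some successor in Z. Already a fixed point.
Sat(E[grant U AF grant]) = {Wait, Load, Crit}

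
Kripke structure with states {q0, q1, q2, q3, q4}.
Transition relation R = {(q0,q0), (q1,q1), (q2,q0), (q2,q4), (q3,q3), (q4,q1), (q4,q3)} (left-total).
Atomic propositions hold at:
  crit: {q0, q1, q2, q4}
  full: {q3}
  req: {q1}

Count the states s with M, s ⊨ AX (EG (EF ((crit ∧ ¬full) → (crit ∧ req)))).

Sat(¬full) = {q0, q1, q2, q4}
Sat(crit ∧ ¬full) = {q0, q1, q2, q4}
Sat(crit ∧ req) = {q1}
Sat((crit ∧ ¬full) → (crit ∧ req)) = {q1, q3}
EF ((crit ∧ ¬full) → (crit ∧ req)): least fixpoint, start Z0 = {q1, q3}, add states with some successor in Z. Z1 = {q1, q3, q4}; Z2 = {q1, q2, q3, q4}; fixed.
Sat(EF ((crit ∧ ¬full) → (crit ∧ req))) = {q1, q2, q3, q4}
EG (EF ((crit ∧ ¬full) → (crit ∧ req))): greatest fixpoint, start Z0 = {q1, q2, q3, q4}, keep only states in Sat with some successor in Z. Already a fixed point.
Sat(EG (EF ((crit ∧ ¬full) → (crit ∧ req)))) = {q1, q2, q3, q4}
Sat(AX (EG (EF ((crit ∧ ¬full) → (crit ∧ req))))) = {s : every successor in {q1, q2, q3, q4}} = {q1, q3, q4}
|Sat(AX (EG (EF ((crit ∧ ¬full) → (crit ∧ req)))))| = |{q1, q3, q4}| = 3.

3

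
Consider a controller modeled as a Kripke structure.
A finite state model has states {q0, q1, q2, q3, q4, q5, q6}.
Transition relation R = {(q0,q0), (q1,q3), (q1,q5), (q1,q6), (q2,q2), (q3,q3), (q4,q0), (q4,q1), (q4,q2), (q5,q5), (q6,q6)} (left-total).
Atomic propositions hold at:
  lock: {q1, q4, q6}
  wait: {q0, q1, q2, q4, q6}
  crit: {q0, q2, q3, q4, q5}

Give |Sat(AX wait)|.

4

Sat(AX wait) = {s : every successor in {q0, q1, q2, q4, q6}} = {q0, q2, q4, q6}
|Sat(AX wait)| = |{q0, q2, q4, q6}| = 4.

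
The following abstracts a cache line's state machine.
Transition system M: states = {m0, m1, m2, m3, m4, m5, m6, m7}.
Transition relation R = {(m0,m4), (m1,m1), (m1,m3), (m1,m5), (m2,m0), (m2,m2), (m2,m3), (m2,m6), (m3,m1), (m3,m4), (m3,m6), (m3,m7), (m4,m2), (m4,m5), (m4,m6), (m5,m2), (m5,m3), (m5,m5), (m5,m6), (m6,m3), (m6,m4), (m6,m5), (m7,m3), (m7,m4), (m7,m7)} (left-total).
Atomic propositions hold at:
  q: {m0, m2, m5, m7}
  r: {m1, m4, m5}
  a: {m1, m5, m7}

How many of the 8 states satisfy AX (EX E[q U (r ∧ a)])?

Sat(r ∧ a) = {m1, m5}
E[q U (r ∧ a)]: least fixpoint, start Z0 = Sat((r ∧ a)) = {m1, m5}, add states in Sat(q) with some successor in Z. Already a fixed point.
Sat(E[q U (r ∧ a)]) = {m1, m5}
Sat(EX E[q U (r ∧ a)]) = {s : some successor in {m1, m5}} = {m1, m3, m4, m5, m6}
Sat(AX (EX E[q U (r ∧ a)])) = {s : every successor in {m1, m3, m4, m5, m6}} = {m0, m1, m6}
|Sat(AX (EX E[q U (r ∧ a)]))| = |{m0, m1, m6}| = 3.

3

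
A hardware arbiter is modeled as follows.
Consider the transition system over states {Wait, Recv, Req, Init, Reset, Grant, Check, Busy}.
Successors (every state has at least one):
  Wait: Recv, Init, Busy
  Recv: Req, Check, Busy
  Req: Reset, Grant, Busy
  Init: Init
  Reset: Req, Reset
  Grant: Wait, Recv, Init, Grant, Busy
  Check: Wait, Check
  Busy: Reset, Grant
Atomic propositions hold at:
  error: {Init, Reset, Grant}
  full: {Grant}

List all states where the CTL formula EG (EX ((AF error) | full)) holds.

AF error: least fixpoint, start Z0 = {Init, Reset, Grant}, add states with every successor in Z. Z1 = {Init, Reset, Grant, Busy}; Z2 = {Req, Init, Reset, Grant, Busy}; fixed.
Sat(AF error) = {Req, Init, Reset, Grant, Busy}
Sat((AF error) | full) = {Req, Init, Reset, Grant, Busy}
Sat(EX ((AF error) | full)) = {s : some successor in {Req, Init, Reset, Grant, Busy}} = {Wait, Recv, Req, Init, Reset, Grant, Busy}
EG (EX ((AF error) | full)): greatest fixpoint, start Z0 = {Wait, Recv, Req, Init, Reset, Grant, Busy}, keep only states in Sat with some successor in Z. Already a fixed point.
Sat(EG (EX ((AF error) | full))) = {Wait, Recv, Req, Init, Reset, Grant, Busy}

{Wait, Recv, Req, Init, Reset, Grant, Busy}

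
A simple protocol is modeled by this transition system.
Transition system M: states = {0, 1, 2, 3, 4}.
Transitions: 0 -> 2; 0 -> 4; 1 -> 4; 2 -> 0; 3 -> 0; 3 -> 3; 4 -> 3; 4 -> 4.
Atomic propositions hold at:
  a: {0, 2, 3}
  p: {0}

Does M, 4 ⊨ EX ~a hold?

Yes

Sat(~a) = {1, 4}
Sat(EX ~a) = {s : some successor in {1, 4}} = {0, 1, 4}
4 ∈ Sat(EX ~a) = {0, 1, 4}, so the formula holds at 4.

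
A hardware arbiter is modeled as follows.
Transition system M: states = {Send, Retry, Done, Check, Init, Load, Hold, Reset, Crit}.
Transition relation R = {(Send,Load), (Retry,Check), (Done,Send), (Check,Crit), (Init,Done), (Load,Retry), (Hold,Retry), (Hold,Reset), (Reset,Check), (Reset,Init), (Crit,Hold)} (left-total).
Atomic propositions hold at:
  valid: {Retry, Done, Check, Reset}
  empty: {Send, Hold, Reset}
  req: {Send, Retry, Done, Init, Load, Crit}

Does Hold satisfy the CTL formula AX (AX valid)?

No

Sat(AX valid) = {s : every successor in {Retry, Done, Check, Reset}} = {Retry, Init, Load, Hold}
Sat(AX (AX valid)) = {s : every successor in {Retry, Init, Load, Hold}} = {Send, Load, Crit}
Hold ∉ Sat(AX (AX valid)) = {Send, Load, Crit}, so the formula does not hold at Hold.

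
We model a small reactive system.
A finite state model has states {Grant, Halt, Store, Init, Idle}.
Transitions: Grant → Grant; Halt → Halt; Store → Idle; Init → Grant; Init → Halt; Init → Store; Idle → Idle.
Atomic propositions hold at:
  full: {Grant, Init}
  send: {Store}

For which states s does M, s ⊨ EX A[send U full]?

A[send U full]: least fixpoint, start Z0 = Sat(full) = {Grant, Init}, add states in Sat(send) with every successor in Z. Already a fixed point.
Sat(A[send U full]) = {Grant, Init}
Sat(EX A[send U full]) = {s : some successor in {Grant, Init}} = {Grant, Init}

{Grant, Init}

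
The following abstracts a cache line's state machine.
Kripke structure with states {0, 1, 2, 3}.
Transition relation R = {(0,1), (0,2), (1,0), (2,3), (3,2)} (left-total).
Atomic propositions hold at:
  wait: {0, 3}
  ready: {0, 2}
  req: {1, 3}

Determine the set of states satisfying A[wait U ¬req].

{0, 2, 3}

Sat(¬req) = {0, 2}
A[wait U ¬req]: least fixpoint, start Z0 = Sat(¬req) = {0, 2}, add states in Sat(wait) with every successor in Z. Z1 = {0, 2, 3}; fixed.
Sat(A[wait U ¬req]) = {0, 2, 3}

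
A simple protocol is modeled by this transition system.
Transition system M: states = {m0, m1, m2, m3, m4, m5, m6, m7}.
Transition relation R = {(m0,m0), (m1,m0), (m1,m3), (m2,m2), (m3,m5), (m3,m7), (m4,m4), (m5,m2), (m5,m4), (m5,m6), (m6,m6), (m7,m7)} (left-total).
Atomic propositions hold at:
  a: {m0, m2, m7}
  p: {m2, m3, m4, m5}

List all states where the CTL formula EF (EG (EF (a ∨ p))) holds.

{m0, m1, m2, m3, m4, m5, m7}

Sat(a ∨ p) = {m0, m2, m3, m4, m5, m7}
EF (a ∨ p): least fixpoint, start Z0 = {m0, m2, m3, m4, m5, m7}, add states with some successor in Z. Z1 = {m0, m1, m2, m3, m4, m5, m7}; fixed.
Sat(EF (a ∨ p)) = {m0, m1, m2, m3, m4, m5, m7}
EG (EF (a ∨ p)): greatest fixpoint, start Z0 = {m0, m1, m2, m3, m4, m5, m7}, keep only states in Sat with some successor in Z. Already a fixed point.
Sat(EG (EF (a ∨ p))) = {m0, m1, m2, m3, m4, m5, m7}
EF (EG (EF (a ∨ p))): least fixpoint, start Z0 = {m0, m1, m2, m3, m4, m5, m7}, add states with some successor in Z. Already a fixed point.
Sat(EF (EG (EF (a ∨ p)))) = {m0, m1, m2, m3, m4, m5, m7}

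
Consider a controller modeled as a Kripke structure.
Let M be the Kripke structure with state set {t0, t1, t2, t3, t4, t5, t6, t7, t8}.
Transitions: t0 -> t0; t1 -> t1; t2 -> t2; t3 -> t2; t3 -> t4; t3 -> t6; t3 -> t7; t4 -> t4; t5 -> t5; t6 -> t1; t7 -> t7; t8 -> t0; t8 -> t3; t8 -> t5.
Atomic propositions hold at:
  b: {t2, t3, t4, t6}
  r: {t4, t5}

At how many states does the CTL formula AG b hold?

2

AG b: greatest fixpoint, start Z0 = {t2, t3, t4, t6}, keep only states in Sat with every successor in Z. Z1 = {t2, t4}; fixed.
Sat(AG b) = {t2, t4}
|Sat(AG b)| = |{t2, t4}| = 2.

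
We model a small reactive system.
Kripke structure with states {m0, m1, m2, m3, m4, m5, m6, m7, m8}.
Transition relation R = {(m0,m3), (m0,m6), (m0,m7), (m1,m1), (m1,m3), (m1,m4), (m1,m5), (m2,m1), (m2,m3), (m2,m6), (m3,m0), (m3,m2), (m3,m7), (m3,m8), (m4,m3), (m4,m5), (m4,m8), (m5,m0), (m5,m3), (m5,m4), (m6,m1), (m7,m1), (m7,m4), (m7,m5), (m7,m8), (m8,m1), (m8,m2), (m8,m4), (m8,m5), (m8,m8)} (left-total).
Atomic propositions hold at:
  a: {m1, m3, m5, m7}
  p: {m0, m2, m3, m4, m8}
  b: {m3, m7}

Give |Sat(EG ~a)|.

2

Sat(~a) = {m0, m2, m4, m6, m8}
EG ~a: greatest fixpoint, start Z0 = {m0, m2, m4, m6, m8}, keep only states in Sat with some successor in Z. Z1 = {m0, m2, m4, m8}; Z2 = {m4, m8}; fixed.
Sat(EG ~a) = {m4, m8}
|Sat(EG ~a)| = |{m4, m8}| = 2.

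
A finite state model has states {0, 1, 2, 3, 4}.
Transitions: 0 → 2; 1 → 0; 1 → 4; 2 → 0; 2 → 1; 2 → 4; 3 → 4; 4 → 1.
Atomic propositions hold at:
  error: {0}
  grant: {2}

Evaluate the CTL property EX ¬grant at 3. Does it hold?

Yes

Sat(¬grant) = {0, 1, 3, 4}
Sat(EX ¬grant) = {s : some successor in {0, 1, 3, 4}} = {1, 2, 3, 4}
3 ∈ Sat(EX ¬grant) = {1, 2, 3, 4}, so the formula holds at 3.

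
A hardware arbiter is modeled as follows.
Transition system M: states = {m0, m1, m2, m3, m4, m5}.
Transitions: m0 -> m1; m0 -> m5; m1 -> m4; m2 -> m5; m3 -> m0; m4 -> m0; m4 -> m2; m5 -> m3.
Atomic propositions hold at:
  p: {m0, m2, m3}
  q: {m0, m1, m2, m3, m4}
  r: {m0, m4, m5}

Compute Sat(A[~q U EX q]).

Sat(~q) = {m5}
Sat(EX q) = {s : some successor in {m0, m1, m2, m3, m4}} = {m0, m1, m3, m4, m5}
A[~q U EX q]: least fixpoint, start Z0 = Sat(EX q) = {m0, m1, m3, m4, m5}, add states in Sat(~q) with every successor in Z. Already a fixed point.
Sat(A[~q U EX q]) = {m0, m1, m3, m4, m5}

{m0, m1, m3, m4, m5}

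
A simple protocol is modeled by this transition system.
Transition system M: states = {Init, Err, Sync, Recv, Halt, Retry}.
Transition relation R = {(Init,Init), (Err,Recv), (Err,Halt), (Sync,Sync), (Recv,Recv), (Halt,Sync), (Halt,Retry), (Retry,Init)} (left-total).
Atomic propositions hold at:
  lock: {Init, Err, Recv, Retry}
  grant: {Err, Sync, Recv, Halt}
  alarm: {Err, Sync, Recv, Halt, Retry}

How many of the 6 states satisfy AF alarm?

5

AF alarm: least fixpoint, start Z0 = {Err, Sync, Recv, Halt, Retry}, add states with every successor in Z. Already a fixed point.
Sat(AF alarm) = {Err, Sync, Recv, Halt, Retry}
|Sat(AF alarm)| = |{Err, Sync, Recv, Halt, Retry}| = 5.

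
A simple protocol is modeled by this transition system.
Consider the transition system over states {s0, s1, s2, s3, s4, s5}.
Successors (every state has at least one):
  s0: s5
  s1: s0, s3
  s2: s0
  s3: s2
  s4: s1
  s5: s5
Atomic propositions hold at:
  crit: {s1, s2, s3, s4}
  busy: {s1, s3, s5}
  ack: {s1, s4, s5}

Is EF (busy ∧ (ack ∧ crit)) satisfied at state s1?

Yes

Sat(ack ∧ crit) = {s1, s4}
Sat(busy ∧ (ack ∧ crit)) = {s1}
EF (busy ∧ (ack ∧ crit)): least fixpoint, start Z0 = {s1}, add states with some successor in Z. Z1 = {s1, s4}; fixed.
Sat(EF (busy ∧ (ack ∧ crit))) = {s1, s4}
s1 ∈ Sat(EF (busy ∧ (ack ∧ crit))) = {s1, s4}, so the formula holds at s1.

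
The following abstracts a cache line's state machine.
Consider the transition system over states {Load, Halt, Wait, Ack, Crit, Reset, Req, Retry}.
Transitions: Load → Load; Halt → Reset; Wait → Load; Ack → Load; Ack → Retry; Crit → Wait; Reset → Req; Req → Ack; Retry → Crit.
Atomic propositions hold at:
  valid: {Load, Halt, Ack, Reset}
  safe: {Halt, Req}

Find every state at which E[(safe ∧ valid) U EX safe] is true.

Sat(safe ∧ valid) = {Halt}
Sat(EX safe) = {s : some successor in {Halt, Req}} = {Reset}
E[(safe ∧ valid) U EX safe]: least fixpoint, start Z0 = Sat(EX safe) = {Reset}, add states in Sat(safe ∧ valid) with some successor in Z. Z1 = {Halt, Reset}; fixed.
Sat(E[(safe ∧ valid) U EX safe]) = {Halt, Reset}

{Halt, Reset}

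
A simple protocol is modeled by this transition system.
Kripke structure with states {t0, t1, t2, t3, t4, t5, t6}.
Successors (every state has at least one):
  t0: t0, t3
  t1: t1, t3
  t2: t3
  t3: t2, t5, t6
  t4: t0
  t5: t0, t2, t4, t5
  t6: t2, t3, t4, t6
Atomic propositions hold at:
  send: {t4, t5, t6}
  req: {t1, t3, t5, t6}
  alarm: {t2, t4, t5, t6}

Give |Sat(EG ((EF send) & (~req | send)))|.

EF send: least fixpoint, start Z0 = {t4, t5, t6}, add states with some successor in Z. Z1 = {t3, t4, t5, t6}; Z2 = {t0, t1, t2, t3, t4, t5, t6}; fixed.
Sat(EF send) = {t0, t1, t2, t3, t4, t5, t6}
Sat(~req) = {t0, t2, t4}
Sat(~req | send) = {t0, t2, t4, t5, t6}
Sat((EF send) & (~req | send)) = {t0, t2, t4, t5, t6}
EG ((EF send) & (~req | send)): greatest fixpoint, start Z0 = {t0, t2, t4, t5, t6}, keep only states in Sat with some successor in Z. Z1 = {t0, t4, t5, t6}; fixed.
Sat(EG ((EF send) & (~req | send))) = {t0, t4, t5, t6}
|Sat(EG ((EF send) & (~req | send)))| = |{t0, t4, t5, t6}| = 4.

4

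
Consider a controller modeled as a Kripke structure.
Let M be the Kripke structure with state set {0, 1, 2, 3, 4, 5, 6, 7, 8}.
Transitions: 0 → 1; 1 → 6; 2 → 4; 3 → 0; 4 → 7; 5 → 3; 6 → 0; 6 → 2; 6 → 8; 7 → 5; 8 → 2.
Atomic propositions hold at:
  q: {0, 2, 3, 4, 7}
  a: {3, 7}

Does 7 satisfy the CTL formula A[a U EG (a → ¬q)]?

Sat(¬q) = {1, 5, 6, 8}
Sat(a → ¬q) = {0, 1, 2, 4, 5, 6, 8}
EG (a → ¬q): greatest fixpoint, start Z0 = {0, 1, 2, 4, 5, 6, 8}, keep only states in Sat with some successor in Z. Z1 = {0, 1, 2, 6, 8}; Z2 = {0, 1, 6, 8}; Z3 = {0, 1, 6}; fixed.
Sat(EG (a → ¬q)) = {0, 1, 6}
A[a U EG (a → ¬q)]: least fixpoint, start Z0 = Sat(EG (a → ¬q)) = {0, 1, 6}, add states in Sat(a) with every successor in Z. Z1 = {0, 1, 3, 6}; fixed.
Sat(A[a U EG (a → ¬q)]) = {0, 1, 3, 6}
7 ∉ Sat(A[a U EG (a → ¬q)]) = {0, 1, 3, 6}, so the formula does not hold at 7.

No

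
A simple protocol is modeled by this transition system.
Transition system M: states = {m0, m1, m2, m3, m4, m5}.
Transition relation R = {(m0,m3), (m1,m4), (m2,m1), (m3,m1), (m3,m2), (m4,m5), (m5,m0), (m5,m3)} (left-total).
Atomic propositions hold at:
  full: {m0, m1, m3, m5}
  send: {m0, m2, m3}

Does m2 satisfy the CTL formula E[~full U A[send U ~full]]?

Sat(~full) = {m2, m4}
A[send U ~full]: least fixpoint, start Z0 = Sat(~full) = {m2, m4}, add states in Sat(send) with every successor in Z. Already a fixed point.
Sat(A[send U ~full]) = {m2, m4}
E[~full U A[send U ~full]]: least fixpoint, start Z0 = Sat(A[send U ~full]) = {m2, m4}, add states in Sat(~full) with some successor in Z. Already a fixed point.
Sat(E[~full U A[send U ~full]]) = {m2, m4}
m2 ∈ Sat(E[~full U A[send U ~full]]) = {m2, m4}, so the formula holds at m2.

Yes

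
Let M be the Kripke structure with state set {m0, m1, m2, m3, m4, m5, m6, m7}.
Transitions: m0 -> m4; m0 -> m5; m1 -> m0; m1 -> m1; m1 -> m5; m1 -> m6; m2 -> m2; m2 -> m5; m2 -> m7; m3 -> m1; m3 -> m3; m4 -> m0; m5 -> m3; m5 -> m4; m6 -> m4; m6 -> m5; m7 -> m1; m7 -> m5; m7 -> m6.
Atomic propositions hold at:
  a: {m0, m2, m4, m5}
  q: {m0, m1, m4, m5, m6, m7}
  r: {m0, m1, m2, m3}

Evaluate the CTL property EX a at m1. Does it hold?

Yes

Sat(EX a) = {s : some successor in {m0, m2, m4, m5}} = {m0, m1, m2, m4, m5, m6, m7}
m1 ∈ Sat(EX a) = {m0, m1, m2, m4, m5, m6, m7}, so the formula holds at m1.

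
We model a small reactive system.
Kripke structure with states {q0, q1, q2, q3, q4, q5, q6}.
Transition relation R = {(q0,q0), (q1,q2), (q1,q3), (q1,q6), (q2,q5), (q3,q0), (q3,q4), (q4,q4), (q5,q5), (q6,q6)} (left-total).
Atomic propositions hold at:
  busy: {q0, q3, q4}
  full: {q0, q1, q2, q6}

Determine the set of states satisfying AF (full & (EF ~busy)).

{q1, q2, q6}

Sat(~busy) = {q1, q2, q5, q6}
EF ~busy: least fixpoint, start Z0 = {q1, q2, q5, q6}, add states with some successor in Z. Already a fixed point.
Sat(EF ~busy) = {q1, q2, q5, q6}
Sat(full & (EF ~busy)) = {q1, q2, q6}
AF (full & (EF ~busy)): least fixpoint, start Z0 = {q1, q2, q6}, add states with every successor in Z. Already a fixed point.
Sat(AF (full & (EF ~busy))) = {q1, q2, q6}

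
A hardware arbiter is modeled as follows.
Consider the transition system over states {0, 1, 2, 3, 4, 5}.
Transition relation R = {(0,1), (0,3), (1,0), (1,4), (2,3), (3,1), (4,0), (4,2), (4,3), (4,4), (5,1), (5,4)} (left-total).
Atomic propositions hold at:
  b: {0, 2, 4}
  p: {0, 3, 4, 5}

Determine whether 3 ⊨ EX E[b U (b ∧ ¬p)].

No

Sat(¬p) = {1, 2}
Sat(b ∧ ¬p) = {2}
E[b U (b ∧ ¬p)]: least fixpoint, start Z0 = Sat((b ∧ ¬p)) = {2}, add states in Sat(b) with some successor in Z. Z1 = {2, 4}; fixed.
Sat(E[b U (b ∧ ¬p)]) = {2, 4}
Sat(EX E[b U (b ∧ ¬p)]) = {s : some successor in {2, 4}} = {1, 4, 5}
3 ∉ Sat(EX E[b U (b ∧ ¬p)]) = {1, 4, 5}, so the formula does not hold at 3.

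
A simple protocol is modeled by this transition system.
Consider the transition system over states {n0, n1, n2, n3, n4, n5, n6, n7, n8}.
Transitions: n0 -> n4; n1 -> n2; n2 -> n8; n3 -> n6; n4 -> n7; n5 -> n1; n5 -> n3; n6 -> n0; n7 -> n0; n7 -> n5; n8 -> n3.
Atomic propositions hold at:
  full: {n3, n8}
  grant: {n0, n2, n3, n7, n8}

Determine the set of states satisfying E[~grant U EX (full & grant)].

{n1, n2, n5, n8}

Sat(~grant) = {n1, n4, n5, n6}
Sat(full & grant) = {n3, n8}
Sat(EX (full & grant)) = {s : some successor in {n3, n8}} = {n2, n5, n8}
E[~grant U EX (full & grant)]: least fixpoint, start Z0 = Sat(EX (full & grant)) = {n2, n5, n8}, add states in Sat(~grant) with some successor in Z. Z1 = {n1, n2, n5, n8}; fixed.
Sat(E[~grant U EX (full & grant)]) = {n1, n2, n5, n8}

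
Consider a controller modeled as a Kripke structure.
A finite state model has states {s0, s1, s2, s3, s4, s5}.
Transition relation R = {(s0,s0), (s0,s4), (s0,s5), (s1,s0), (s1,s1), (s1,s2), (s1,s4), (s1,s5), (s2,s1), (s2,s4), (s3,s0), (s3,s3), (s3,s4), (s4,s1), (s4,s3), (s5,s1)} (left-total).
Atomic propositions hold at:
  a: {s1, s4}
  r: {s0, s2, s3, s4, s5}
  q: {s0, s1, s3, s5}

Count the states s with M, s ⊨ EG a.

2

EG a: greatest fixpoint, start Z0 = {s1, s4}, keep only states in Sat with some successor in Z. Already a fixed point.
Sat(EG a) = {s1, s4}
|Sat(EG a)| = |{s1, s4}| = 2.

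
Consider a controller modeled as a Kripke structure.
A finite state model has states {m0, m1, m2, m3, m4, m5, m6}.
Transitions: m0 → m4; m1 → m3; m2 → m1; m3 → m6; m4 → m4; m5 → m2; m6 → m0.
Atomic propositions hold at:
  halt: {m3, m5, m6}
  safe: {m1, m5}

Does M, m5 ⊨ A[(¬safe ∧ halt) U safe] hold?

Sat(¬safe) = {m0, m2, m3, m4, m6}
Sat(¬safe ∧ halt) = {m3, m6}
A[(¬safe ∧ halt) U safe]: least fixpoint, start Z0 = Sat(safe) = {m1, m5}, add states in Sat(¬safe ∧ halt) with every successor in Z. Already a fixed point.
Sat(A[(¬safe ∧ halt) U safe]) = {m1, m5}
m5 ∈ Sat(A[(¬safe ∧ halt) U safe]) = {m1, m5}, so the formula holds at m5.

Yes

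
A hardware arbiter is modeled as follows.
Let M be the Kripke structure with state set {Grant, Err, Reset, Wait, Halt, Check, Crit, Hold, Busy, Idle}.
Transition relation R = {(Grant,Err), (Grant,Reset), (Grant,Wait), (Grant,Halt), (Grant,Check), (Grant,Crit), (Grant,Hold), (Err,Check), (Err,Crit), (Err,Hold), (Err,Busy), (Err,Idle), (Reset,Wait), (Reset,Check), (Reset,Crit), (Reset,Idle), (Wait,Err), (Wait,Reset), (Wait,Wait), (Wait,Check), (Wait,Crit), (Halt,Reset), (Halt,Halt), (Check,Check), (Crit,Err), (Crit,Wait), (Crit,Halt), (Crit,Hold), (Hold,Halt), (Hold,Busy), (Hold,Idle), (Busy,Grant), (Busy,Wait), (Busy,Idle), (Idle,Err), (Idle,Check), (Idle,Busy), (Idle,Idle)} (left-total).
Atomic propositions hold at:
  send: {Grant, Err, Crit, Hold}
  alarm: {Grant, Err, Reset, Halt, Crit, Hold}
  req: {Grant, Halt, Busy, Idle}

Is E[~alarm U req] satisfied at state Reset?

No

Sat(~alarm) = {Wait, Check, Busy, Idle}
E[~alarm U req]: least fixpoint, start Z0 = Sat(req) = {Grant, Halt, Busy, Idle}, add states in Sat(~alarm) with some successor in Z. Already a fixed point.
Sat(E[~alarm U req]) = {Grant, Halt, Busy, Idle}
Reset ∉ Sat(E[~alarm U req]) = {Grant, Halt, Busy, Idle}, so the formula does not hold at Reset.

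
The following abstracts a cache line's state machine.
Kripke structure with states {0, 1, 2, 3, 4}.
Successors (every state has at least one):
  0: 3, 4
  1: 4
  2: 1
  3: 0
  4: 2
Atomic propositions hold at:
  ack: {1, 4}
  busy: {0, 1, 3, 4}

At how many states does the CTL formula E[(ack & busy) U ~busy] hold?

Sat(ack & busy) = {1, 4}
Sat(~busy) = {2}
E[(ack & busy) U ~busy]: least fixpoint, start Z0 = Sat(~busy) = {2}, add states in Sat(ack & busy) with some successor in Z. Z1 = {2, 4}; Z2 = {1, 2, 4}; fixed.
Sat(E[(ack & busy) U ~busy]) = {1, 2, 4}
|Sat(E[(ack & busy) U ~busy])| = |{1, 2, 4}| = 3.

3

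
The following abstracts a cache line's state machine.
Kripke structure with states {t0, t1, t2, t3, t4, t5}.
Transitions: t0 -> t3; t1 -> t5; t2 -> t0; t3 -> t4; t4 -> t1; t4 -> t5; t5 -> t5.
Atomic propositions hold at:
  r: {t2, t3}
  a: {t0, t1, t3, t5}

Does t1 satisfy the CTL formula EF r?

No

EF r: least fixpoint, start Z0 = {t2, t3}, add states with some successor in Z. Z1 = {t0, t2, t3}; fixed.
Sat(EF r) = {t0, t2, t3}
t1 ∉ Sat(EF r) = {t0, t2, t3}, so the formula does not hold at t1.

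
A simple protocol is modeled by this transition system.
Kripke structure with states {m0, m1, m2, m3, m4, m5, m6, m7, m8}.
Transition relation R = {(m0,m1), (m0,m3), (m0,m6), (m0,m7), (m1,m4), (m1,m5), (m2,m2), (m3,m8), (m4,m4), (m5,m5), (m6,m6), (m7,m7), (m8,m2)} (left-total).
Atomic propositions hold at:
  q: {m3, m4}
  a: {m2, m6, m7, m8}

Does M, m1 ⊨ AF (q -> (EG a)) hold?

EG a: greatest fixpoint, start Z0 = {m2, m6, m7, m8}, keep only states in Sat with some successor in Z. Already a fixed point.
Sat(EG a) = {m2, m6, m7, m8}
Sat(q -> (EG a)) = {m0, m1, m2, m5, m6, m7, m8}
AF (q -> (EG a)): least fixpoint, start Z0 = {m0, m1, m2, m5, m6, m7, m8}, add states with every successor in Z. Z1 = {m0, m1, m2, m3, m5, m6, m7, m8}; fixed.
Sat(AF (q -> (EG a))) = {m0, m1, m2, m3, m5, m6, m7, m8}
m1 ∈ Sat(AF (q -> (EG a))) = {m0, m1, m2, m3, m5, m6, m7, m8}, so the formula holds at m1.

Yes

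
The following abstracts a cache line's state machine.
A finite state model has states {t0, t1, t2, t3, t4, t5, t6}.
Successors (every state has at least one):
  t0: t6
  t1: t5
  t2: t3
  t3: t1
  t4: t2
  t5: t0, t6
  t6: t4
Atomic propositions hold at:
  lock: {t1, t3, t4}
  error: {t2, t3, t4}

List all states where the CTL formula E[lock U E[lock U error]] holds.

E[lock U error]: least fixpoint, start Z0 = Sat(error) = {t2, t3, t4}, add states in Sat(lock) with some successor in Z. Already a fixed point.
Sat(E[lock U error]) = {t2, t3, t4}
E[lock U E[lock U error]]: least fixpoint, start Z0 = Sat(E[lock U error]) = {t2, t3, t4}, add states in Sat(lock) with some successor in Z. Already a fixed point.
Sat(E[lock U E[lock U error]]) = {t2, t3, t4}

{t2, t3, t4}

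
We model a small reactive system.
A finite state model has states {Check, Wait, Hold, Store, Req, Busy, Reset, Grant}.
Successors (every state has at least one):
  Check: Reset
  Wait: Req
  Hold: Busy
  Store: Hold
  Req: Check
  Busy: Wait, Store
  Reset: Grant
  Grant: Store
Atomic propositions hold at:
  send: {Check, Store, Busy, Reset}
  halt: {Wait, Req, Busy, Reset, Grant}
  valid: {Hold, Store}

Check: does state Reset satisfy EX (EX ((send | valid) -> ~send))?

Sat(send | valid) = {Check, Hold, Store, Busy, Reset}
Sat(~send) = {Wait, Hold, Req, Grant}
Sat((send | valid) -> ~send) = {Wait, Hold, Req, Grant}
Sat(EX ((send | valid) -> ~send)) = {s : some successor in {Wait, Hold, Req, Grant}} = {Wait, Store, Busy, Reset}
Sat(EX (EX ((send | valid) -> ~send))) = {s : some successor in {Wait, Store, Busy, Reset}} = {Check, Hold, Busy, Grant}
Reset ∉ Sat(EX (EX ((send | valid) -> ~send))) = {Check, Hold, Busy, Grant}, so the formula does not hold at Reset.

No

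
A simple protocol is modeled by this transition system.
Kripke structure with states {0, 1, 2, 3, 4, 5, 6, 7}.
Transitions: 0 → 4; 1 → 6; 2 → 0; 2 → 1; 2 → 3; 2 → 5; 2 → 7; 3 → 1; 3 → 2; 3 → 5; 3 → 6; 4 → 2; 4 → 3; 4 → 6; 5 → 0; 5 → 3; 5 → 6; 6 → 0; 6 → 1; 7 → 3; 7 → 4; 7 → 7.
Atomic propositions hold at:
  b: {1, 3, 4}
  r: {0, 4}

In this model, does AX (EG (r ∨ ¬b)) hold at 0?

Sat(¬b) = {0, 2, 5, 6, 7}
Sat(r ∨ ¬b) = {0, 2, 4, 5, 6, 7}
EG (r ∨ ¬b): greatest fixpoint, start Z0 = {0, 2, 4, 5, 6, 7}, keep only states in Sat with some successor in Z. Already a fixed point.
Sat(EG (r ∨ ¬b)) = {0, 2, 4, 5, 6, 7}
Sat(AX (EG (r ∨ ¬b))) = {s : every successor in {0, 2, 4, 5, 6, 7}} = {0, 1}
0 ∈ Sat(AX (EG (r ∨ ¬b))) = {0, 1}, so the formula holds at 0.

Yes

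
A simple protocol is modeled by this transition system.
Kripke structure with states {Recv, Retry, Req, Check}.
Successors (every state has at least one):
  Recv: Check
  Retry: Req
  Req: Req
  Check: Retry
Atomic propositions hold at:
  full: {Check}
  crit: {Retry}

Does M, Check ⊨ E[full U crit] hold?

E[full U crit]: least fixpoint, start Z0 = Sat(crit) = {Retry}, add states in Sat(full) with some successor in Z. Z1 = {Retry, Check}; fixed.
Sat(E[full U crit]) = {Retry, Check}
Check ∈ Sat(E[full U crit]) = {Retry, Check}, so the formula holds at Check.

Yes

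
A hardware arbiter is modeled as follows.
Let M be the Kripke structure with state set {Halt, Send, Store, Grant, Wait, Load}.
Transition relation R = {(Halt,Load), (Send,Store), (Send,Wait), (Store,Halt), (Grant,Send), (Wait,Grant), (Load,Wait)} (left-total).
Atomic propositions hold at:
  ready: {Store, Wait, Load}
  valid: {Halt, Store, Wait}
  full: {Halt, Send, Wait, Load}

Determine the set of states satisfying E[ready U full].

E[ready U full]: least fixpoint, start Z0 = Sat(full) = {Halt, Send, Wait, Load}, add states in Sat(ready) with some successor in Z. Z1 = {Halt, Send, Store, Wait, Load}; fixed.
Sat(E[ready U full]) = {Halt, Send, Store, Wait, Load}

{Halt, Send, Store, Wait, Load}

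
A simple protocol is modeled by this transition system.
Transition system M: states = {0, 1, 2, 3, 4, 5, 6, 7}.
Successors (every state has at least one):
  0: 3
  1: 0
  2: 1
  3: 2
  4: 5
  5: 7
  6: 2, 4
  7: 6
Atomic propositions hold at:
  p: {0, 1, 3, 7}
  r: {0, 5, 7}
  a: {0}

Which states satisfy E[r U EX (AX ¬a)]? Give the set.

Sat(¬a) = {1, 2, 3, 4, 5, 6, 7}
Sat(AX ¬a) = {s : every successor in {1, 2, 3, 4, 5, 6, 7}} = {0, 2, 3, 4, 5, 6, 7}
Sat(EX (AX ¬a)) = {s : some successor in {0, 2, 3, 4, 5, 6, 7}} = {0, 1, 3, 4, 5, 6, 7}
E[r U EX (AX ¬a)]: least fixpoint, start Z0 = Sat(EX (AX ¬a)) = {0, 1, 3, 4, 5, 6, 7}, add states in Sat(r) with some successor in Z. Already a fixed point.
Sat(E[r U EX (AX ¬a)]) = {0, 1, 3, 4, 5, 6, 7}

{0, 1, 3, 4, 5, 6, 7}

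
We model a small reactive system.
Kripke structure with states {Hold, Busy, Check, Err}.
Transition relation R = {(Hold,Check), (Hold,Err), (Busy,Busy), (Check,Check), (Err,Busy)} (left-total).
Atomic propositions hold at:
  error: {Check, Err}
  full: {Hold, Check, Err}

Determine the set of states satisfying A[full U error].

{Hold, Check, Err}

A[full U error]: least fixpoint, start Z0 = Sat(error) = {Check, Err}, add states in Sat(full) with every successor in Z. Z1 = {Hold, Check, Err}; fixed.
Sat(A[full U error]) = {Hold, Check, Err}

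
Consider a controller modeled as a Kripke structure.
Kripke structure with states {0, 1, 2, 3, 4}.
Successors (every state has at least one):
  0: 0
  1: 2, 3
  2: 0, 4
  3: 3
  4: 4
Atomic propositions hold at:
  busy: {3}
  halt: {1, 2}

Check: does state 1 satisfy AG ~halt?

Sat(~halt) = {0, 3, 4}
AG ~halt: greatest fixpoint, start Z0 = {0, 3, 4}, keep only states in Sat with every successor in Z. Already a fixed point.
Sat(AG ~halt) = {0, 3, 4}
1 ∉ Sat(AG ~halt) = {0, 3, 4}, so the formula does not hold at 1.

No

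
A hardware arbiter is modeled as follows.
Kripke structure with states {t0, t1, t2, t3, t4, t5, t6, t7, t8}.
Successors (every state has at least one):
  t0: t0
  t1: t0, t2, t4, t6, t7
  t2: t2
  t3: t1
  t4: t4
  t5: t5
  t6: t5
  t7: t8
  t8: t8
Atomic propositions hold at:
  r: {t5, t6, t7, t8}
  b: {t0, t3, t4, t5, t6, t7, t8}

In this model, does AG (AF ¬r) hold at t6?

No

Sat(¬r) = {t0, t1, t2, t3, t4}
AF ¬r: least fixpoint, start Z0 = {t0, t1, t2, t3, t4}, add states with every successor in Z. Already a fixed point.
Sat(AF ¬r) = {t0, t1, t2, t3, t4}
AG (AF ¬r): greatest fixpoint, start Z0 = {t0, t1, t2, t3, t4}, keep only states in Sat with every successor in Z. Z1 = {t0, t2, t3, t4}; Z2 = {t0, t2, t4}; fixed.
Sat(AG (AF ¬r)) = {t0, t2, t4}
t6 ∉ Sat(AG (AF ¬r)) = {t0, t2, t4}, so the formula does not hold at t6.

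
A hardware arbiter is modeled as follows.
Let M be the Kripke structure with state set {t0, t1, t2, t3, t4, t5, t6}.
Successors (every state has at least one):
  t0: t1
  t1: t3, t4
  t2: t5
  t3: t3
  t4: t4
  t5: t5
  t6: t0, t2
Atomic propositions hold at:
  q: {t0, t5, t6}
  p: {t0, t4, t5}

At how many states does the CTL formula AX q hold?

Sat(AX q) = {s : every successor in {t0, t5, t6}} = {t2, t5}
|Sat(AX q)| = |{t2, t5}| = 2.

2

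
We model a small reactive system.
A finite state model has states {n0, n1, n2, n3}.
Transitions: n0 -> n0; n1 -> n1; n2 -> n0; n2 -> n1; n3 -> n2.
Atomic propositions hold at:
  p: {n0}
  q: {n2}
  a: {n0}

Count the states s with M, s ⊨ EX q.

Sat(EX q) = {s : some successor in {n2}} = {n3}
|Sat(EX q)| = |{n3}| = 1.

1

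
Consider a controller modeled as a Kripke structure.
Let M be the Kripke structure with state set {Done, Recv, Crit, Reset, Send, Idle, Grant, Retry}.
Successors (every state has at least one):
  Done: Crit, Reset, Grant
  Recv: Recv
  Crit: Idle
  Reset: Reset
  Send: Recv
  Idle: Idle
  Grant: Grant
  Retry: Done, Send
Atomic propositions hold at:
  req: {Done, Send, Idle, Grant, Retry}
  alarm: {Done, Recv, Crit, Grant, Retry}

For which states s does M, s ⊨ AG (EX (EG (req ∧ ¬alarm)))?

{Crit, Idle}

Sat(¬alarm) = {Reset, Send, Idle}
Sat(req ∧ ¬alarm) = {Send, Idle}
EG (req ∧ ¬alarm): greatest fixpoint, start Z0 = {Send, Idle}, keep only states in Sat with some successor in Z. Z1 = {Idle}; fixed.
Sat(EG (req ∧ ¬alarm)) = {Idle}
Sat(EX (EG (req ∧ ¬alarm))) = {s : some successor in {Idle}} = {Crit, Idle}
AG (EX (EG (req ∧ ¬alarm))): greatest fixpoint, start Z0 = {Crit, Idle}, keep only states in Sat with every successor in Z. Already a fixed point.
Sat(AG (EX (EG (req ∧ ¬alarm)))) = {Crit, Idle}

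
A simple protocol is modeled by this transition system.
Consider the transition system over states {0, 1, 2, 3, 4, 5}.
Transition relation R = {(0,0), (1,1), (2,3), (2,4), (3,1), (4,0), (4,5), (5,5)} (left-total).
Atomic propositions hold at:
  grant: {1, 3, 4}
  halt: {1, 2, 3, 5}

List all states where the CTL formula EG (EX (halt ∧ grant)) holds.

{1, 2, 3}

Sat(halt ∧ grant) = {1, 3}
Sat(EX (halt ∧ grant)) = {s : some successor in {1, 3}} = {1, 2, 3}
EG (EX (halt ∧ grant)): greatest fixpoint, start Z0 = {1, 2, 3}, keep only states in Sat with some successor in Z. Already a fixed point.
Sat(EG (EX (halt ∧ grant))) = {1, 2, 3}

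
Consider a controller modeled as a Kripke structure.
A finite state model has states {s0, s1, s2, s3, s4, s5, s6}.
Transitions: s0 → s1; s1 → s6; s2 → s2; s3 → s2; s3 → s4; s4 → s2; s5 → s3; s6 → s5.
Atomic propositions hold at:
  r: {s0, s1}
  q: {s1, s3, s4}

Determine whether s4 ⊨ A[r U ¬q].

Sat(¬q) = {s0, s2, s5, s6}
A[r U ¬q]: least fixpoint, start Z0 = Sat(¬q) = {s0, s2, s5, s6}, add states in Sat(r) with every successor in Z. Z1 = {s0, s1, s2, s5, s6}; fixed.
Sat(A[r U ¬q]) = {s0, s1, s2, s5, s6}
s4 ∉ Sat(A[r U ¬q]) = {s0, s1, s2, s5, s6}, so the formula does not hold at s4.

No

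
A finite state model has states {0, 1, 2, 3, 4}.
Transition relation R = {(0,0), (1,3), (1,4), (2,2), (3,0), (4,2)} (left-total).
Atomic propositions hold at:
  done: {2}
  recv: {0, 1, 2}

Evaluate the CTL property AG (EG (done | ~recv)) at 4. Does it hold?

Yes

Sat(~recv) = {3, 4}
Sat(done | ~recv) = {2, 3, 4}
EG (done | ~recv): greatest fixpoint, start Z0 = {2, 3, 4}, keep only states in Sat with some successor in Z. Z1 = {2, 4}; fixed.
Sat(EG (done | ~recv)) = {2, 4}
AG (EG (done | ~recv)): greatest fixpoint, start Z0 = {2, 4}, keep only states in Sat with every successor in Z. Already a fixed point.
Sat(AG (EG (done | ~recv))) = {2, 4}
4 ∈ Sat(AG (EG (done | ~recv))) = {2, 4}, so the formula holds at 4.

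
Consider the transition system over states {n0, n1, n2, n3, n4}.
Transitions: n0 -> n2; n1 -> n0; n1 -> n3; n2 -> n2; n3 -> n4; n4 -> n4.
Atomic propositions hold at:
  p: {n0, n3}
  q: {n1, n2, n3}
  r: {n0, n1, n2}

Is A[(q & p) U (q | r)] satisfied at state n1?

Sat(q & p) = {n3}
Sat(q | r) = {n0, n1, n2, n3}
A[(q & p) U (q | r)]: least fixpoint, start Z0 = Sat((q | r)) = {n0, n1, n2, n3}, add states in Sat(q & p) with every successor in Z. Already a fixed point.
Sat(A[(q & p) U (q | r)]) = {n0, n1, n2, n3}
n1 ∈ Sat(A[(q & p) U (q | r)]) = {n0, n1, n2, n3}, so the formula holds at n1.

Yes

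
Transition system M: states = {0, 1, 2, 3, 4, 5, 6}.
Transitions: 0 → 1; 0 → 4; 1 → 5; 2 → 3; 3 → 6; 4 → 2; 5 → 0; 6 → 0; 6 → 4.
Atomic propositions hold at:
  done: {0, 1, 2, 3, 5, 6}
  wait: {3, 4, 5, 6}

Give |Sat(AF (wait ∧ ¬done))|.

1

Sat(¬done) = {4}
Sat(wait ∧ ¬done) = {4}
AF (wait ∧ ¬done): least fixpoint, start Z0 = {4}, add states with every successor in Z. Already a fixed point.
Sat(AF (wait ∧ ¬done)) = {4}
|Sat(AF (wait ∧ ¬done))| = |{4}| = 1.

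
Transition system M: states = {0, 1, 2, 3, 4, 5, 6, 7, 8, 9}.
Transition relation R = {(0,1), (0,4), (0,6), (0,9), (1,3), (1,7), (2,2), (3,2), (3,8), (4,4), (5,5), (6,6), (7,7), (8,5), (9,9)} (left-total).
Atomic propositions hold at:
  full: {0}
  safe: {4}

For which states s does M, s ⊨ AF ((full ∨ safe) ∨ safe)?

{0, 4}

Sat(full ∨ safe) = {0, 4}
Sat((full ∨ safe) ∨ safe) = {0, 4}
AF ((full ∨ safe) ∨ safe): least fixpoint, start Z0 = {0, 4}, add states with every successor in Z. Already a fixed point.
Sat(AF ((full ∨ safe) ∨ safe)) = {0, 4}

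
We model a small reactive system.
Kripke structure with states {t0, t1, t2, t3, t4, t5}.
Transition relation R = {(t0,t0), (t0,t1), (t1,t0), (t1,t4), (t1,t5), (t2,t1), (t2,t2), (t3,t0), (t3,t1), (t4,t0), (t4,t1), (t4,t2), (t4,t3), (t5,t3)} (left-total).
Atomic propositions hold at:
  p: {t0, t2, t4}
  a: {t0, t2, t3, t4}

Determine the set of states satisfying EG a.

EG a: greatest fixpoint, start Z0 = {t0, t2, t3, t4}, keep only states in Sat with some successor in Z. Already a fixed point.
Sat(EG a) = {t0, t2, t3, t4}

{t0, t2, t3, t4}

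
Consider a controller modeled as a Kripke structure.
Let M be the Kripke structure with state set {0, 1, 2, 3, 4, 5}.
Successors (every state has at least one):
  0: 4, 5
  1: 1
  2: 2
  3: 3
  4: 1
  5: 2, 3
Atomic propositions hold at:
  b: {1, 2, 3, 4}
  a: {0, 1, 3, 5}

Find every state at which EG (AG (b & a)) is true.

{1, 3}

Sat(b & a) = {1, 3}
AG (b & a): greatest fixpoint, start Z0 = {1, 3}, keep only states in Sat with every successor in Z. Already a fixed point.
Sat(AG (b & a)) = {1, 3}
EG (AG (b & a)): greatest fixpoint, start Z0 = {1, 3}, keep only states in Sat with some successor in Z. Already a fixed point.
Sat(EG (AG (b & a))) = {1, 3}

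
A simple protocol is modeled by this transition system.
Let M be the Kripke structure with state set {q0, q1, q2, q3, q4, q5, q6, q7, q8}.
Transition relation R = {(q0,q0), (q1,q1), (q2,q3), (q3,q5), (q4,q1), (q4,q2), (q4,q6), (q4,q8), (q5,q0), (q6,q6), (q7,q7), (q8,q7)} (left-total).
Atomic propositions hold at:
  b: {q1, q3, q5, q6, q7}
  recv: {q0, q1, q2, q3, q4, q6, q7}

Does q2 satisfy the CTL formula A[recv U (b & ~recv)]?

Sat(~recv) = {q5, q8}
Sat(b & ~recv) = {q5}
A[recv U (b & ~recv)]: least fixpoint, start Z0 = Sat((b & ~recv)) = {q5}, add states in Sat(recv) with every successor in Z. Z1 = {q3, q5}; Z2 = {q2, q3, q5}; fixed.
Sat(A[recv U (b & ~recv)]) = {q2, q3, q5}
q2 ∈ Sat(A[recv U (b & ~recv)]) = {q2, q3, q5}, so the formula holds at q2.

Yes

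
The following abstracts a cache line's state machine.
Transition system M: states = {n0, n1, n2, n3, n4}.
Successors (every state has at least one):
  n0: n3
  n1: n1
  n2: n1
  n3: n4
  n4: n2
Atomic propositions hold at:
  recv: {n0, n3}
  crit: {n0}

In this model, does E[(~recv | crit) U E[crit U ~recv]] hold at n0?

No

Sat(~recv) = {n1, n2, n4}
Sat(~recv | crit) = {n0, n1, n2, n4}
E[crit U ~recv]: least fixpoint, start Z0 = Sat(~recv) = {n1, n2, n4}, add states in Sat(crit) with some successor in Z. Already a fixed point.
Sat(E[crit U ~recv]) = {n1, n2, n4}
E[(~recv | crit) U E[crit U ~recv]]: least fixpoint, start Z0 = Sat(E[crit U ~recv]) = {n1, n2, n4}, add states in Sat(~recv | crit) with some successor in Z. Already a fixed point.
Sat(E[(~recv | crit) U E[crit U ~recv]]) = {n1, n2, n4}
n0 ∉ Sat(E[(~recv | crit) U E[crit U ~recv]]) = {n1, n2, n4}, so the formula does not hold at n0.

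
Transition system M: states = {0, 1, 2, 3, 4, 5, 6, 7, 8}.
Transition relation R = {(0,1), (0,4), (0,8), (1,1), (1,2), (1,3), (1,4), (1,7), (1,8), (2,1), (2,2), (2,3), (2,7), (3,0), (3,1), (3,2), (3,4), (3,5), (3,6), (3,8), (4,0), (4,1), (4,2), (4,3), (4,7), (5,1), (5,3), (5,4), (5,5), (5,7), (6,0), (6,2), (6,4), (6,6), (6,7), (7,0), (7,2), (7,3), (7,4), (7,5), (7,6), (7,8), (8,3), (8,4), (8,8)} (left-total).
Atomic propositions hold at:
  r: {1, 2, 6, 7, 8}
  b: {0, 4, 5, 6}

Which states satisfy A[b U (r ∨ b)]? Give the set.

Sat(r ∨ b) = {0, 1, 2, 4, 5, 6, 7, 8}
A[b U (r ∨ b)]: least fixpoint, start Z0 = Sat((r ∨ b)) = {0, 1, 2, 4, 5, 6, 7, 8}, add states in Sat(b) with every successor in Z. Already a fixed point.
Sat(A[b U (r ∨ b)]) = {0, 1, 2, 4, 5, 6, 7, 8}

{0, 1, 2, 4, 5, 6, 7, 8}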